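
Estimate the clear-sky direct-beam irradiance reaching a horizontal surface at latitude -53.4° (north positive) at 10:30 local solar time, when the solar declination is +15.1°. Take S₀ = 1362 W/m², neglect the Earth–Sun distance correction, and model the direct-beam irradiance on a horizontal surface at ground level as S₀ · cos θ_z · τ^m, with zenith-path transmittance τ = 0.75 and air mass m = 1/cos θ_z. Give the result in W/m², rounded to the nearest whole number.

180 W/m²

Hour angle H = 15° × (10.5 − 12) = -22.50°.
With φ = -53.4°, δ = 15.1°, H = -22.50°: sin φ sin δ = -0.2091, cos φ cos δ cos H = 0.5318, so cos θ_z = 0.3227.
Air mass m = 1/cos θ_z = 1/0.3227 = 3.099; τ^m = 0.75^3.099 = 0.4100.
Surface direct beam = 1362 × 0.3227 × 0.4100 = 180.20 W/m².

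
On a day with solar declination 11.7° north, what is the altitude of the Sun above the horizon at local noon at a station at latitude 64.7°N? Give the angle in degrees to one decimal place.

At local solar noon the hour angle is zero, so the elevation is 90° − |φ − δ| = 90° − |64.7° − (11.7°)| = 90° − 53.0° = 37.0°.

37.0°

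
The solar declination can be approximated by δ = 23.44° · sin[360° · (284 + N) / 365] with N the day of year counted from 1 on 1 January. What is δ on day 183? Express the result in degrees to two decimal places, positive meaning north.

360 × (284 + 183) / 365 = 460.603°; sin(460.603°) = 0.9829.
δ = 23.44 × 0.9829 = 23.039° ≈ +23.04°.

+23.04°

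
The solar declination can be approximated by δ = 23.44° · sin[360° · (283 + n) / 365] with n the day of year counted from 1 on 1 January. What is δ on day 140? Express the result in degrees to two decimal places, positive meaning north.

360 × (283 + 140) / 365 = 417.205°; sin(417.205°) = 0.8406.
δ = 23.44 × 0.8406 = 19.704° ≈ +19.70°.

+19.70°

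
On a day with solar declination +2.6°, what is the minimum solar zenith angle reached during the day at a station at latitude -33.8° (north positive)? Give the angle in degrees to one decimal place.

At local solar noon the hour angle is zero, so the zenith angle is |φ − δ| = |-33.8° − (2.6°)| = 36.4°.

36.4°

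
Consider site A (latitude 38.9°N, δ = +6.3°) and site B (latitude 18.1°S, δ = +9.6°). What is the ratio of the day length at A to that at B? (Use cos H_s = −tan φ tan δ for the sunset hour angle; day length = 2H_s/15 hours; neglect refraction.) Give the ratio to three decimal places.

A: H_s = arccos(−tan 38.9° · tan 6.3°) = 95.11°, so 2H_s/15 = 12.6813 h.
B: H_s = arccos(−tan -18.1° · tan 9.6°) = 86.83°, so 2H_s/15 = 11.5773 h.
Ratio A/B = 12.6813 / 11.5773 = 1.0954.

1.095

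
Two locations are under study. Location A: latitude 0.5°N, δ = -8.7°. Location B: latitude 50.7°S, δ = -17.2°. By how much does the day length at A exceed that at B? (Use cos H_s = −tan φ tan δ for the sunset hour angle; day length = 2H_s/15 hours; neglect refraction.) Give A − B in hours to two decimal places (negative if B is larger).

A: H_s = arccos(−tan 0.5° · tan -8.7°) = 89.92°, so 2H_s/15 = 11.9893 h.
B: H_s = arccos(−tan -50.7° · tan -17.2°) = 112.22°, so 2H_s/15 = 14.9627 h.
A − B = 11.9893 − 14.9627 = -2.9734 h.

-2.97 h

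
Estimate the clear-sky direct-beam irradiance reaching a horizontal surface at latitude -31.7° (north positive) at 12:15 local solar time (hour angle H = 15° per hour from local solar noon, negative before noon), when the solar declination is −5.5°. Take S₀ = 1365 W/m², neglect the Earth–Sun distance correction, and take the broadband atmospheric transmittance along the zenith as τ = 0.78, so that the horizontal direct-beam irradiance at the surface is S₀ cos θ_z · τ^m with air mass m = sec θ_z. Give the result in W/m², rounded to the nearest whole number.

Hour angle H = 15° × (12.25 − 12) = 3.75°.
cos θ_z = sin(-31.7°) sin(-5.5°) + cos(-31.7°) cos(-5.5°) cos(3.75°) = 0.0504 + 0.8451 = 0.8955.
Air mass m = 1/cos θ_z = 1/0.8955 = 1.117; τ^m = 0.78^1.117 = 0.7577.
Surface direct beam = 1365 × 0.8955 × 0.7577 = 926.18 W/m².

926 W/m²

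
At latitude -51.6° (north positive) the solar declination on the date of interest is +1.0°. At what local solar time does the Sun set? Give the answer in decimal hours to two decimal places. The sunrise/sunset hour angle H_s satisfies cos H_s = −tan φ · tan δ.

The sunset hour angle satisfies cos H_s = −tan φ tan δ = 0.0220, giving H_s = 88.74°.
Sunset is at 12 + H_s/15 = 12 + 5.916 = 17.916 h local solar time.

17.92 h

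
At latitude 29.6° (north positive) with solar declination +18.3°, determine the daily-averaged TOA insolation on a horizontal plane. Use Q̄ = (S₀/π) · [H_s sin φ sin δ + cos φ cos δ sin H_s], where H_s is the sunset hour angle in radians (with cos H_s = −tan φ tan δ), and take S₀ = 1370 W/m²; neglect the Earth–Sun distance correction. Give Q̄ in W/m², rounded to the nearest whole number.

cos H_s = −tan(29.6°) · tan(18.3°) = -0.1879, so H_s = arccos(-0.1879) = 100.83°. In radians, H_s = 1.7598.
H_s sin φ sin δ = 1.7598 × 0.4939 × 0.3140 = 0.2729.
cos φ cos δ sin H_s = 0.8695 × 0.9494 × 0.9822 = 0.8108.
Q̄ = (1370/π) × (0.2729 + 0.8108) = 436.08 × 1.0837 = 472.58 W/m².

473 W/m²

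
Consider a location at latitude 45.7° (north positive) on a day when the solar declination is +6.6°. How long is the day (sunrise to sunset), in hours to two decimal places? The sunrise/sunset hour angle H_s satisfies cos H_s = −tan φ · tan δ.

cos H_s = −tan(45.7°) · tan(6.6°) = -0.1186, so H_s = arccos(-0.1186) = 96.81°.
Day length = 2 H_s / 15° h⁻¹ = 193.62° / 15 = 12.908 h.

12.91 hours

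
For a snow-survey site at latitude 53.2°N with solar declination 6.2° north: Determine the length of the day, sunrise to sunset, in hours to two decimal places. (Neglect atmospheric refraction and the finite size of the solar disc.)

13.11 hours

−tan φ tan δ = −(1.3367)(0.1086) = -0.1452; H_s = arccos(-0.1452) = 98.35°.
Day length = 2 H_s / 15° h⁻¹ = 196.70° / 15 = 13.113 h.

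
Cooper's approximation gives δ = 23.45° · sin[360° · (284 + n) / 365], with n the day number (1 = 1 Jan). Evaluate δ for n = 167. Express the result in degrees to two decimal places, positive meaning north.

360 × (284 + 167) / 365 = 444.822°; sin(444.822°) = 0.9959.
δ = 23.45 × 0.9959 = 23.354° ≈ +23.35°.

+23.35°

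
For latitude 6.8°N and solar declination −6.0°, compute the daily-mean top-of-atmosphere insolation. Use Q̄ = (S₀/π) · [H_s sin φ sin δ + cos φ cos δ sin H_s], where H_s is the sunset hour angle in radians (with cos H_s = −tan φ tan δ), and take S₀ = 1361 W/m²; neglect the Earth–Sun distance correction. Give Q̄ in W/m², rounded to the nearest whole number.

cos H_s = −tan(6.8°) · tan(-6.0°) = 0.0125, so H_s = arccos(0.0125) = 89.28°. In radians, H_s = 1.5582.
H_s sin φ sin δ = 1.5582 × 0.1184 × -0.1045 = -0.0193.
cos φ cos δ sin H_s = 0.9930 × 0.9945 × 0.9999 = 0.9874.
Q̄ = (1361/π) × (-0.0193 + 0.9874) = 433.22 × 0.9681 = 419.40 W/m².

419 W/m²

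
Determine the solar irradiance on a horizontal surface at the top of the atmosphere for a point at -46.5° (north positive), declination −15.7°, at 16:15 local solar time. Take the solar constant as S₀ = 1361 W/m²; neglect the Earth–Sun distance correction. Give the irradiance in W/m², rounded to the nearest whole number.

666 W/m²

Hour angle H = 15° × (16.25 − 12) = 63.75°.
With φ = -46.5°, δ = -15.7°, H = 63.75°: sin φ sin δ = 0.1963, cos φ cos δ cos H = 0.2931, so cos θ_z = 0.4894.
Top-of-atmosphere irradiance = S₀ cos θ_z = 1361 × 0.4894 = 666.07 W/m².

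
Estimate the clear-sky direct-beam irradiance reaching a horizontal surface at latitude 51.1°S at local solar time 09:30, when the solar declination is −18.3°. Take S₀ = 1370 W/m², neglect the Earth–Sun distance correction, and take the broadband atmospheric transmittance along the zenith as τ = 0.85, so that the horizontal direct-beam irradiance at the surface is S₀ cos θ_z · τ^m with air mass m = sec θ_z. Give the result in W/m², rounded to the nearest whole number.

784 W/m²

Hour angle H = 15° × (9.5 − 12) = -37.50°.
cos θ_z = sin φ sin δ + cos φ cos δ cos H = (-0.7782)(-0.3140) + (0.6280)(0.9494)(0.7934) = 0.7174.
Air mass m = 1/cos θ_z = 1/0.7174 = 1.394; τ^m = 0.85^1.394 = 0.7973.
Surface direct beam = 1370 × 0.7174 × 0.7973 = 783.62 W/m².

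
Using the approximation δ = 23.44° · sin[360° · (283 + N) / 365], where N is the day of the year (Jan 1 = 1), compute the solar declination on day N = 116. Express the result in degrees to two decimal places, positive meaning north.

360 × (283 + 116) / 365 = 393.534°; sin(393.534°) = 0.5524.
δ = 23.44 × 0.5524 = 12.948° ≈ +12.95°.

+12.95°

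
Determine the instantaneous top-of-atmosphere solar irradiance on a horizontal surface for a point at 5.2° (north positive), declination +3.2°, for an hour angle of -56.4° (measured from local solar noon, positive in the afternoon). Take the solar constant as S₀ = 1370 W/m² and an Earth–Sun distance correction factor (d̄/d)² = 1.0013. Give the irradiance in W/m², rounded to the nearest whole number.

cos θ_z = sin(5.2°) sin(3.2°) + cos(5.2°) cos(3.2°) cos(-56.40°) = 0.0051 + 0.5503 = 0.5554.
Top-of-atmosphere irradiance = S₀ (d̄/d)² cos θ_z = 1370 × 1.0013 × 0.5554 = 761.89 W/m².

762 W/m²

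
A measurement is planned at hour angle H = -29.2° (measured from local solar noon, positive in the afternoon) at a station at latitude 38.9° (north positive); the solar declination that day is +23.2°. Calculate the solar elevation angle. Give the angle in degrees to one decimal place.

60.7°

With φ = 38.9°, δ = 23.2°, H = -29.20°: sin φ sin δ = 0.2474, cos φ cos δ cos H = 0.6244, so cos θ_z = 0.8718.
θ_z = arccos(0.8718) = 29.33°, so the elevation is 90° − 29.33° = 60.67°.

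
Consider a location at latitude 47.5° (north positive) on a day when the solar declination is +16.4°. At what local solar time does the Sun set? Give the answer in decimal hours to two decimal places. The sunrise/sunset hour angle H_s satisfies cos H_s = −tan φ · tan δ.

19.25 h

cos H_s = −tan(47.5°) · tan(16.4°) = -0.3212, so H_s = arccos(-0.3212) = 108.74°.
Sunset is at 12 + H_s/15 = 12 + 7.249 = 19.249 h local solar time.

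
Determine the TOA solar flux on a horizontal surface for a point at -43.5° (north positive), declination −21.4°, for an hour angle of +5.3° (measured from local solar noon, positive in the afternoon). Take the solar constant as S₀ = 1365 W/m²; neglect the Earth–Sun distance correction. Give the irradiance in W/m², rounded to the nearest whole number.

cos θ_z = sin φ sin δ + cos φ cos δ cos H = (-0.6884)(-0.3649) + (0.7254)(0.9311)(0.9957) = 0.9237.
Top-of-atmosphere irradiance = S₀ cos θ_z = 1365 × 0.9237 = 1260.85 W/m².

1261 W/m²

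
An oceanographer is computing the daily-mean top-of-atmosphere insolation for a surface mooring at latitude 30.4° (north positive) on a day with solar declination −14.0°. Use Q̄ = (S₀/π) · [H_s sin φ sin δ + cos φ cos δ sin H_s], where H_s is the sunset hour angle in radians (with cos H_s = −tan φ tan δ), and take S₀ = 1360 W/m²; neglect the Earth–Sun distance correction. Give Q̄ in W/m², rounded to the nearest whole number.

283 W/m²

cos H_s = −tan(30.4°) · tan(-14.0°) = 0.1463, so H_s = arccos(0.1463) = 81.59°. In radians, H_s = 1.4240.
H_s sin φ sin δ = 1.4240 × 0.5060 × -0.2419 = -0.1743.
cos φ cos δ sin H_s = 0.8625 × 0.9703 × 0.9892 = 0.8278.
Q̄ = (1360/π) × (-0.1743 + 0.8278) = 432.90 × 0.6535 = 282.90 W/m².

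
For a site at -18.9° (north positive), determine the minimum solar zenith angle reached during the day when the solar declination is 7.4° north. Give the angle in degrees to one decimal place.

26.3°

At local solar noon the hour angle is zero, so the zenith angle is |φ − δ| = |-18.9° − (7.4°)| = 26.3°.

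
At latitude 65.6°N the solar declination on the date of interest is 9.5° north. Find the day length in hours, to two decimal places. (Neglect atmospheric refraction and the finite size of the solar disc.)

cos H_s = −tan(65.6°) · tan(9.5°) = -0.3689, so H_s = arccos(-0.3689) = 111.65°.
Day length = 2 H_s / 15° h⁻¹ = 223.30° / 15 = 14.887 h.

14.89 hours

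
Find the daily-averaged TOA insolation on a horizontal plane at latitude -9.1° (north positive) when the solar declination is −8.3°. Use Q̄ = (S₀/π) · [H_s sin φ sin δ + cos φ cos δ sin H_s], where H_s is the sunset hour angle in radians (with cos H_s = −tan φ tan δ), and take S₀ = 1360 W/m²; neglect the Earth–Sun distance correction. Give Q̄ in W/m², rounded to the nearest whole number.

439 W/m²

The sunset hour angle satisfies cos H_s = −tan φ tan δ = -0.0234, giving H_s = 91.34°. In radians, H_s = 1.5942.
H_s sin φ sin δ = 1.5942 × -0.1582 × -0.1444 = 0.0364.
cos φ cos δ sin H_s = 0.9874 × 0.9895 × 0.9997 = 0.9767.
Q̄ = (1360/π) × (0.0364 + 0.9767) = 432.90 × 1.0131 = 438.57 W/m².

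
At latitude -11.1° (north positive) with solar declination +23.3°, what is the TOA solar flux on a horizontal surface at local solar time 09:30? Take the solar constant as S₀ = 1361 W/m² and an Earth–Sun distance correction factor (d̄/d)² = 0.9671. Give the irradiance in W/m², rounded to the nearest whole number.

Hour angle H = 15° × (9.5 − 12) = -37.50°.
cos θ_z = sin φ sin δ + cos φ cos δ cos H = (-0.1925)(0.3955) + (0.9813)(0.9184)(0.7934) = 0.6389.
Top-of-atmosphere irradiance = S₀ (d̄/d)² cos θ_z = 1361 × 0.9671 × 0.6389 = 840.93 W/m².

841 W/m²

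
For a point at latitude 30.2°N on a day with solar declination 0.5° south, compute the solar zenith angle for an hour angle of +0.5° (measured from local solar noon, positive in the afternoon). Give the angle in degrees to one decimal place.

30.7°

cos θ_z = sin(30.2°) sin(-0.5°) + cos(30.2°) cos(-0.5°) cos(0.50°) = -0.0044 + 0.8642 = 0.8598.
θ_z = arccos(0.8598) = 30.71°.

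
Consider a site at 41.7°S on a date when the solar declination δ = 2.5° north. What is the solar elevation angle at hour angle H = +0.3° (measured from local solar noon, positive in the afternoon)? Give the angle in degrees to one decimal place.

With φ = -41.7°, δ = 2.5°, H = 0.30°: sin φ sin δ = -0.0290, cos φ cos δ cos H = 0.7459, so cos θ_z = 0.7169.
θ_z = arccos(0.7169) = 44.20°, so the elevation is 90° − 44.20° = 45.80°.

45.8°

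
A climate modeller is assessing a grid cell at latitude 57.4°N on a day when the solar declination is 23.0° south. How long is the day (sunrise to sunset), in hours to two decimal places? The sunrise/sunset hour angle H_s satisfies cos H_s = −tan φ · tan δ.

cos H_s = −tan(57.4°) · tan(-23.0°) = 0.6637, so H_s = arccos(0.6637) = 48.42°.
Day length = 2 H_s / 15° h⁻¹ = 96.84° / 15 = 6.456 h.

6.46 hours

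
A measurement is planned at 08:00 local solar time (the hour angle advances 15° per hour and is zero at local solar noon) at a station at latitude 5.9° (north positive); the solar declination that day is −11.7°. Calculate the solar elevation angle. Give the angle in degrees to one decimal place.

Hour angle H = 15° × (8 − 12) = -60.00°.
With φ = 5.9°, δ = -11.7°, H = -60.00°: sin φ sin δ = -0.0208, cos φ cos δ cos H = 0.4870, so cos θ_z = 0.4662.
θ_z = arccos(0.4662) = 62.21°, so the elevation is 90° − 62.21° = 27.79°.

27.8°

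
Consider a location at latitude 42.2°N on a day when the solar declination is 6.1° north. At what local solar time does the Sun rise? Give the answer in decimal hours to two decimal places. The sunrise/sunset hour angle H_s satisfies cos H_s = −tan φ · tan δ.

5.63 h

cos H_s = −tan(42.2°) · tan(6.1°) = -0.0969, so H_s = arccos(-0.0969) = 95.56°.
Sunrise is at 12 − H_s/15 = 12 − 6.371 = 5.629 h local solar time.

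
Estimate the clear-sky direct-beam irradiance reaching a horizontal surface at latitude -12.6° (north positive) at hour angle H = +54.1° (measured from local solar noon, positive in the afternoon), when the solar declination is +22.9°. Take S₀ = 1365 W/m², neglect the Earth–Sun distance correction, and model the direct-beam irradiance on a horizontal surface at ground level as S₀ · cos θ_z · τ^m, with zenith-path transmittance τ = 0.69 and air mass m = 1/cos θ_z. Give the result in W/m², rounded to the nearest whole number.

With φ = -12.6°, δ = 22.9°, H = 54.10°: sin φ sin δ = -0.0849, cos φ cos δ cos H = 0.5271, so cos θ_z = 0.4422.
Air mass m = 1/cos θ_z = 1/0.4422 = 2.261; τ^m = 0.69^2.261 = 0.4322.
Surface direct beam = 1365 × 0.4422 × 0.4322 = 260.88 W/m².

261 W/m²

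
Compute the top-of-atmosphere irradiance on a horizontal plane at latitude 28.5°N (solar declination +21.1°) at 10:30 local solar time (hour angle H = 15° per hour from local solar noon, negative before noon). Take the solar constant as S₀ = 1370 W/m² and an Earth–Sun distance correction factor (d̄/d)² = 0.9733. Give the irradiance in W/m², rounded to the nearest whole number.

1239 W/m²

Hour angle H = 15° × (10.5 − 12) = -22.50°.
cos θ_z = sin φ sin δ + cos φ cos δ cos H = (0.4772)(0.3600) + (0.8788)(0.9330)(0.9239) = 0.9293.
Top-of-atmosphere irradiance = S₀ (d̄/d)² cos θ_z = 1370 × 0.9733 × 0.9293 = 1239.15 W/m².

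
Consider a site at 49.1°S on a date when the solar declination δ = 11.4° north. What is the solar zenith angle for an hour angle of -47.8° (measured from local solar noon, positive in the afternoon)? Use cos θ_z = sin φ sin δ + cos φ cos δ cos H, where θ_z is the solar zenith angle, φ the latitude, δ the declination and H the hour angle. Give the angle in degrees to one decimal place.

73.6°

cos θ_z = sin(-49.1°) sin(11.4°) + cos(-49.1°) cos(11.4°) cos(-47.80°) = -0.1494 + 0.4311 = 0.2817.
θ_z = arccos(0.2817) = 73.64°.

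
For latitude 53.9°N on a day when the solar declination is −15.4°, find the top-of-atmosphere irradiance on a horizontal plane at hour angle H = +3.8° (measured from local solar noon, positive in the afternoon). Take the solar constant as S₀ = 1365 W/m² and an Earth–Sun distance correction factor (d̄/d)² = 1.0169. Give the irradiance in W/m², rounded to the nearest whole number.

cos θ_z = sin φ sin δ + cos φ cos δ cos H = (0.8080)(-0.2656) + (0.5892)(0.9641)(0.9978) = 0.3522.
Top-of-atmosphere irradiance = S₀ (d̄/d)² cos θ_z = 1365 × 1.0169 × 0.3522 = 488.88 W/m².

489 W/m²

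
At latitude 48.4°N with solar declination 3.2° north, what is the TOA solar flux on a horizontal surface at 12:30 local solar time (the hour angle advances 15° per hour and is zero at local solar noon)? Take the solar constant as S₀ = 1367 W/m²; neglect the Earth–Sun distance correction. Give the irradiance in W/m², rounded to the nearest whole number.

955 W/m²

Hour angle H = 15° × (12.5 − 12) = 7.50°.
With φ = 48.4°, δ = 3.2°, H = 7.50°: sin φ sin δ = 0.0417, cos φ cos δ cos H = 0.6572, so cos θ_z = 0.6989.
Top-of-atmosphere irradiance = S₀ cos θ_z = 1367 × 0.6989 = 955.40 W/m².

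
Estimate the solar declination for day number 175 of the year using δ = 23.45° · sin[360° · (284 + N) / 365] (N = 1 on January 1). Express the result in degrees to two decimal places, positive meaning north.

360 × (284 + 175) / 365 = 452.712°; sin(452.712°) = 0.9989.
δ = 23.45 × 0.9989 = 23.424° ≈ +23.42°.

+23.42°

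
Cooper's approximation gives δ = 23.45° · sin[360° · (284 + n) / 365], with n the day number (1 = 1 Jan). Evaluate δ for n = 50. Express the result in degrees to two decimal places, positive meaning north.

360 × (284 + 50) / 365 = 329.425°; sin(329.425°) = -0.5087.
δ = 23.45 × -0.5087 = -11.929° ≈ -11.93°.

-11.93°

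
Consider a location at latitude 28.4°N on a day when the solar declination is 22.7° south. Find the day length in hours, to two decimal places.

10.26 hours

cos H_s = −tan(28.4°) · tan(-22.7°) = 0.2262, so H_s = arccos(0.2262) = 76.93°.
Day length = 2 H_s / 15° h⁻¹ = 153.86° / 15 = 10.257 h.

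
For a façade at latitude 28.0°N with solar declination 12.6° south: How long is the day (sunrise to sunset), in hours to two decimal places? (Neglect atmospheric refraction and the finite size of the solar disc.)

−tan φ tan δ = −(0.5317)(-0.2235) = 0.1188; H_s = arccos(0.1188) = 83.18°.
Day length = 2 H_s / 15° h⁻¹ = 166.36° / 15 = 11.091 h.

11.09 hours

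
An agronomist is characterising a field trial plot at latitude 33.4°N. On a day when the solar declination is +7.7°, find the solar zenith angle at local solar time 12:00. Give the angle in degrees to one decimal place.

Hour angle H = 15° × (12 − 12) = 0.00°.
With φ = 33.4°, δ = 7.7°, H = 0.00°: sin φ sin δ = 0.0738, cos φ cos δ cos H = 0.8273, so cos θ_z = 0.9011.
θ_z = arccos(0.9011) = 25.70°.

25.7°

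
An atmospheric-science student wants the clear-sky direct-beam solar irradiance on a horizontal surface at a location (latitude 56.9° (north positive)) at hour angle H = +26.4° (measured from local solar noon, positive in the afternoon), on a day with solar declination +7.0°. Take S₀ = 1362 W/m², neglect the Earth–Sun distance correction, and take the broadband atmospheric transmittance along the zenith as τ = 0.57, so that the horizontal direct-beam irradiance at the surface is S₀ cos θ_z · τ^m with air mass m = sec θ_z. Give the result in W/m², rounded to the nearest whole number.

cos θ_z = sin φ sin δ + cos φ cos δ cos H = (0.8377)(0.1219) + (0.5461)(0.9925)(0.8957) = 0.5876.
Air mass m = 1/cos θ_z = 1/0.5876 = 1.702; τ^m = 0.57^1.702 = 0.3841.
Surface direct beam = 1362 × 0.5876 × 0.3841 = 307.40 W/m².

307 W/m²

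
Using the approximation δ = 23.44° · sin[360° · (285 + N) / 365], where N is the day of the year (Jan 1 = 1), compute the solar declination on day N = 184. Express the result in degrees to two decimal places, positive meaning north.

360 × (285 + 184) / 365 = 462.575°; sin(462.575°) = 0.9760.
δ = 23.44 × 0.9760 = 22.877° ≈ +22.88°.

+22.88°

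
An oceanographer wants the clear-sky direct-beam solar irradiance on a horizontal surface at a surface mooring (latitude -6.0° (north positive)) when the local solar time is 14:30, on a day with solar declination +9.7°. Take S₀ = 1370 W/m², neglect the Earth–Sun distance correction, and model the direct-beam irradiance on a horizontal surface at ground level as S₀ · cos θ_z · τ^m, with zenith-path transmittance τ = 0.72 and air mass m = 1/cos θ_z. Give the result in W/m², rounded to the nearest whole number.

676 W/m²

Hour angle H = 15° × (14.5 − 12) = 37.50°.
With φ = -6.0°, δ = 9.7°, H = 37.50°: sin φ sin δ = -0.0176, cos φ cos δ cos H = 0.7777, so cos θ_z = 0.7601.
Air mass m = 1/cos θ_z = 1/0.7601 = 1.316; τ^m = 0.72^1.316 = 0.6490.
Surface direct beam = 1370 × 0.7601 × 0.6490 = 675.83 W/m².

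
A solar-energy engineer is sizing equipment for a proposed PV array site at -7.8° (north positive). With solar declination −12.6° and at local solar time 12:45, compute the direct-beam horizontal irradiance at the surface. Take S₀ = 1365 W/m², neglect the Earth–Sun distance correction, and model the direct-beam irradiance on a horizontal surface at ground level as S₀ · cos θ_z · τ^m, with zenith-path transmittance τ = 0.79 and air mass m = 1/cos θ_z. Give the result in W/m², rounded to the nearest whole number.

Hour angle H = 15° × (12.75 − 12) = 11.25°.
cos θ_z = sin(-7.8°) sin(-12.6°) + cos(-7.8°) cos(-12.6°) cos(11.25°) = 0.0296 + 0.9483 = 0.9779.
Air mass m = 1/cos θ_z = 1/0.9779 = 1.023; τ^m = 0.79^1.023 = 0.7857.
Surface direct beam = 1365 × 0.9779 × 0.7857 = 1048.78 W/m².

1049 W/m²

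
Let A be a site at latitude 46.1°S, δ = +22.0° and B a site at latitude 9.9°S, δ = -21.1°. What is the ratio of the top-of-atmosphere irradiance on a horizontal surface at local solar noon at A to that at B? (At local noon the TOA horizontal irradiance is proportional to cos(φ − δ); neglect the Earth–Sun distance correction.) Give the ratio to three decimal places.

0.380

A: cos θ_z = cos(-46.1° − (22.0°)) = 0.3730.
B: cos θ_z = cos(-9.9° − (-21.1°)) = 0.9810.
Ratio A/B = 0.3730 / 0.9810 = 0.3802.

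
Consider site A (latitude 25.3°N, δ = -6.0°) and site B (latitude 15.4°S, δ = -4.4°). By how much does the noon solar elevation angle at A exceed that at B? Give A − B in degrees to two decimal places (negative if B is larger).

A: 90° − |25.3 − (-6.0)| = 58.70°.
B: 90° − |-15.4 − (-4.4)| = 79.00°.
A − B = 58.70 − 79.00 = -20.30°.

-20.30°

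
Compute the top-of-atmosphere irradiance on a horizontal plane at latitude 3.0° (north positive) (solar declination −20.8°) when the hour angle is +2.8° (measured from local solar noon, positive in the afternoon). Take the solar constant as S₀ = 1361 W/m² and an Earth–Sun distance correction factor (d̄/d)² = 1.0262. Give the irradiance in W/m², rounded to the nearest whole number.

cos θ_z = sin(3.0°) sin(-20.8°) + cos(3.0°) cos(-20.8°) cos(2.80°) = -0.0186 + 0.9324 = 0.9138.
Top-of-atmosphere irradiance = S₀ (d̄/d)² cos θ_z = 1361 × 1.0262 × 0.9138 = 1276.27 W/m².

1276 W/m²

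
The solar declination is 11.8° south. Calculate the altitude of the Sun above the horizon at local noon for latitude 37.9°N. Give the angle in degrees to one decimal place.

40.3°

At local solar noon the hour angle is zero, so the elevation is 90° − |φ − δ| = 90° − |37.9° − (-11.8°)| = 90° − 49.7° = 40.3°.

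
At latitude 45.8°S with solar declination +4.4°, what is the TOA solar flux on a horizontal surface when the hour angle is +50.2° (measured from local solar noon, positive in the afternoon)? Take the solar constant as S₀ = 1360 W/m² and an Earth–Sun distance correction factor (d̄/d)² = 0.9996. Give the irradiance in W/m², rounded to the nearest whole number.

With φ = -45.8°, δ = 4.4°, H = 50.20°: sin φ sin δ = -0.0550, cos φ cos δ cos H = 0.4449, so cos θ_z = 0.3899.
Top-of-atmosphere irradiance = S₀ (d̄/d)² cos θ_z = 1360 × 0.9996 × 0.3899 = 530.05 W/m².

530 W/m²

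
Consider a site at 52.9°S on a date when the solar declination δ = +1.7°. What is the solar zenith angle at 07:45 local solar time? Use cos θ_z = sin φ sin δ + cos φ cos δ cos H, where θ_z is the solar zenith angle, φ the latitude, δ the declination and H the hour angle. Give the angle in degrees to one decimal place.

Hour angle H = 15° × (7.75 − 12) = -63.75°.
cos θ_z = sin(-52.9°) sin(1.7°) + cos(-52.9°) cos(1.7°) cos(-63.75°) = -0.0237 + 0.2667 = 0.2430.
θ_z = arccos(0.2430) = 75.94°.

75.9°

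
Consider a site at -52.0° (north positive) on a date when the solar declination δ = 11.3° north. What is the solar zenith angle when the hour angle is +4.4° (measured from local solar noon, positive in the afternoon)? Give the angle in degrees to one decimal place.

cos θ_z = sin(-52.0°) sin(11.3°) + cos(-52.0°) cos(11.3°) cos(4.40°) = -0.1544 + 0.6019 = 0.4475.
θ_z = arccos(0.4475) = 63.42°.

63.4°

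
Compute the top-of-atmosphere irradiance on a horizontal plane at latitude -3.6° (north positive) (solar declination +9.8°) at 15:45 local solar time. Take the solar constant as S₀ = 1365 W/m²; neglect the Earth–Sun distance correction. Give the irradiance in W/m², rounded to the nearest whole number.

731 W/m²

Hour angle H = 15° × (15.75 − 12) = 56.25°.
cos θ_z = sin φ sin δ + cos φ cos δ cos H = (-0.0628)(0.1702) + (0.9980)(0.9854)(0.5556) = 0.5357.
Top-of-atmosphere irradiance = S₀ cos θ_z = 1365 × 0.5357 = 731.23 W/m².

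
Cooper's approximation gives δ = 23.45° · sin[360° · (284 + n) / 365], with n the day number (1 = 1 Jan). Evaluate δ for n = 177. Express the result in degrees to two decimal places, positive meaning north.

+23.37°

360 × (284 + 177) / 365 = 454.685°; sin(454.685°) = 0.9967.
δ = 23.45 × 0.9967 = 23.373° ≈ +23.37°.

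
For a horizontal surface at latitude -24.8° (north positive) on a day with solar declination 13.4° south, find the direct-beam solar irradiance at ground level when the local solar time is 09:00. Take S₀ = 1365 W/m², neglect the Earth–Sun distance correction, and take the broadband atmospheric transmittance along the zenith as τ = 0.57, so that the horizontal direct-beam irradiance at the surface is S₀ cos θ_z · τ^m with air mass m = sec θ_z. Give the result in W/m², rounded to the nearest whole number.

Hour angle H = 15° × (9 − 12) = -45.00°.
cos θ_z = sin(-24.8°) sin(-13.4°) + cos(-24.8°) cos(-13.4°) cos(-45.00°) = 0.0972 + 0.6244 = 0.7216.
Air mass m = 1/cos θ_z = 1/0.7216 = 1.386; τ^m = 0.57^1.386 = 0.4588.
Surface direct beam = 1365 × 0.7216 × 0.4588 = 451.91 W/m².

452 W/m²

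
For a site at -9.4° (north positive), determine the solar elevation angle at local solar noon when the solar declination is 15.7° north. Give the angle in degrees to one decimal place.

64.9°

At local solar noon the hour angle is zero, so the elevation is 90° − |φ − δ| = 90° − |-9.4° − (15.7°)| = 90° − 25.1° = 64.9°.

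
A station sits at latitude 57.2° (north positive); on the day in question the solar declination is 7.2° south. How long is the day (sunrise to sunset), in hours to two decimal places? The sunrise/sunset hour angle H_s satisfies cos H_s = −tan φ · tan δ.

10.49 hours

The sunset hour angle satisfies cos H_s = −tan φ tan δ = 0.1960, giving H_s = 78.70°.
Day length = 2 H_s / 15° h⁻¹ = 157.40° / 15 = 10.493 h.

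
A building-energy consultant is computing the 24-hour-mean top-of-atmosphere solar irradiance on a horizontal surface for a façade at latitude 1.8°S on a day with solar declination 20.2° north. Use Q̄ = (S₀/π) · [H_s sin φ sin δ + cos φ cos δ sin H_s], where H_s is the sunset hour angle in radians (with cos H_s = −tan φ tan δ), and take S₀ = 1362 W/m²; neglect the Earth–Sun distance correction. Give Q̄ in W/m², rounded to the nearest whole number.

399 W/m²

The sunset hour angle satisfies cos H_s = −tan φ tan δ = 0.0116, giving H_s = 89.34°. In radians, H_s = 1.5593.
H_s sin φ sin δ = 1.5593 × -0.0314 × 0.3453 = -0.0169.
cos φ cos δ sin H_s = 0.9995 × 0.9385 × 0.9999 = 0.9379.
Q̄ = (1362/π) × (-0.0169 + 0.9379) = 433.54 × 0.9210 = 399.29 W/m².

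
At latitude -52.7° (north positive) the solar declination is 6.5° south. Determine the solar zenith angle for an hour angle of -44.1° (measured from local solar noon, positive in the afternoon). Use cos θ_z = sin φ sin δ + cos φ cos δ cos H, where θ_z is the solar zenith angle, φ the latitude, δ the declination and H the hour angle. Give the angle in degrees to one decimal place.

cos θ_z = sin φ sin δ + cos φ cos δ cos H = (-0.7955)(-0.1132) + (0.6060)(0.9936)(0.7181) = 0.5224.
θ_z = arccos(0.5224) = 58.51°.

58.5°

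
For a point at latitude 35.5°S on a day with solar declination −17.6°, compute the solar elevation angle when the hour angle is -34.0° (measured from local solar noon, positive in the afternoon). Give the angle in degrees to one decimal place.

55.0°

cos θ_z = sin φ sin δ + cos φ cos δ cos H = (-0.5807)(-0.3024) + (0.8141)(0.9532)(0.8290) = 0.8189.
θ_z = arccos(0.8189) = 35.03°, so the elevation is 90° − 35.03° = 54.97°.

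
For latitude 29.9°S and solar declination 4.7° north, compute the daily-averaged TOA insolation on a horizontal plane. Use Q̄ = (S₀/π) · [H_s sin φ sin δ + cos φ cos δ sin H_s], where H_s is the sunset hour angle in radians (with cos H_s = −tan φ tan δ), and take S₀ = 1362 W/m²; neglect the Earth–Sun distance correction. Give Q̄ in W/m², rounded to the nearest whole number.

347 W/m²

The sunset hour angle satisfies cos H_s = −tan φ tan δ = 0.0473, giving H_s = 87.29°. In radians, H_s = 1.5235.
H_s sin φ sin δ = 1.5235 × -0.4985 × 0.0819 = -0.0622.
cos φ cos δ sin H_s = 0.8669 × 0.9966 × 0.9989 = 0.8630.
Q̄ = (1362/π) × (-0.0622 + 0.8630) = 433.54 × 0.8008 = 347.18 W/m².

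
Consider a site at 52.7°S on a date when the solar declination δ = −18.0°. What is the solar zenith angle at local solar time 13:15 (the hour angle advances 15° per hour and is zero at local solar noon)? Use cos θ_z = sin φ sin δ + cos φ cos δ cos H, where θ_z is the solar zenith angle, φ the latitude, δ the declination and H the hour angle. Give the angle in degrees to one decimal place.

37.7°

Hour angle H = 15° × (13.25 − 12) = 18.75°.
cos θ_z = sin(-52.7°) sin(-18.0°) + cos(-52.7°) cos(-18.0°) cos(18.75°) = 0.2458 + 0.5457 = 0.7915.
θ_z = arccos(0.7915) = 37.67°.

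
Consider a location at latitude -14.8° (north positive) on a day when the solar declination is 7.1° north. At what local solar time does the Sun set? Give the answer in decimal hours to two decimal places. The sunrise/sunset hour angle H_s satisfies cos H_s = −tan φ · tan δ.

The sunset hour angle satisfies cos H_s = −tan φ tan δ = 0.0329, giving H_s = 88.11°.
Sunset is at 12 + H_s/15 = 12 + 5.874 = 17.874 h local solar time.

17.87 h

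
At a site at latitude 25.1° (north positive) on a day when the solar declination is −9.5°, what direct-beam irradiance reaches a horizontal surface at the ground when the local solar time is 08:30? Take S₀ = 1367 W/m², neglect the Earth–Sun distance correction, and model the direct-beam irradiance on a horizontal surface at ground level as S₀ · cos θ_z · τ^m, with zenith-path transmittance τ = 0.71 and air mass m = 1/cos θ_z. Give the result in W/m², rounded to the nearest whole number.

314 W/m²

Hour angle H = 15° × (8.5 − 12) = -52.50°.
With φ = 25.1°, δ = -9.5°, H = -52.50°: sin φ sin δ = -0.0700, cos φ cos δ cos H = 0.5437, so cos θ_z = 0.4737.
Air mass m = 1/cos θ_z = 1/0.4737 = 2.111; τ^m = 0.71^2.111 = 0.4853.
Surface direct beam = 1367 × 0.4737 × 0.4853 = 314.25 W/m².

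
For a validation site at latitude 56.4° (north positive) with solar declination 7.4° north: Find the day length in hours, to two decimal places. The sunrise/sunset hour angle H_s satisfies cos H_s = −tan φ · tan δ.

13.50 hours

−tan φ tan δ = −(1.5051)(0.1299) = -0.1955; H_s = arccos(-0.1955) = 101.27°.
Day length = 2 H_s / 15° h⁻¹ = 202.54° / 15 = 13.503 h.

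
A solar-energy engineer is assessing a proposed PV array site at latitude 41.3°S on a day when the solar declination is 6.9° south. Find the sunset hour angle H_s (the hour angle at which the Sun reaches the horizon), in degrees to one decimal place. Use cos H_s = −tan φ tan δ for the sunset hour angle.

96.1°

−tan φ tan δ = −(-0.8785)(-0.1210) = -0.1063; H_s = arccos(-0.1063) = 96.10°.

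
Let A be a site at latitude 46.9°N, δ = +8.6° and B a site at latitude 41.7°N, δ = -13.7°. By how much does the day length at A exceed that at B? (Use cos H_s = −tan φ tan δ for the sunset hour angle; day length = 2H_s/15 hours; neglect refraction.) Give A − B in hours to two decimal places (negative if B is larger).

A: H_s = arccos(−tan 46.9° · tan 8.6°) = 99.30°, so 2H_s/15 = 13.2400 h.
B: H_s = arccos(−tan 41.7° · tan -13.7°) = 77.46°, so 2H_s/15 = 10.3280 h.
A − B = 13.2400 − 10.3280 = 2.9120 h.

+2.91 h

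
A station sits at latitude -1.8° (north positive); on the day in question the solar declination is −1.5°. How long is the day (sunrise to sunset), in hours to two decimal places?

12.01 hours

cos H_s = −tan(-1.8°) · tan(-1.5°) = -0.0008, so H_s = arccos(-0.0008) = 90.05°.
Day length = 2 H_s / 15° h⁻¹ = 180.10° / 15 = 12.007 h.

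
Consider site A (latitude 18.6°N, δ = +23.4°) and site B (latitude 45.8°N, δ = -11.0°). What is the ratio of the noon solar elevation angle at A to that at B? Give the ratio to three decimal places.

A: 90° − |18.6 − (23.4)| = 85.20°.
B: 90° − |45.8 − (-11.0)| = 33.20°.
Ratio A/B = 85.2000 / 33.2000 = 2.5663.

2.566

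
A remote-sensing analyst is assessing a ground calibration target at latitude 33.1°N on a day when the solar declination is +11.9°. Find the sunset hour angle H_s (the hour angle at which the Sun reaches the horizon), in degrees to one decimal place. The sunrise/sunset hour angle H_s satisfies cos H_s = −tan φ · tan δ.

−tan φ tan δ = −(0.6519)(0.2107) = -0.1374; H_s = arccos(-0.1374) = 97.90°.

97.9°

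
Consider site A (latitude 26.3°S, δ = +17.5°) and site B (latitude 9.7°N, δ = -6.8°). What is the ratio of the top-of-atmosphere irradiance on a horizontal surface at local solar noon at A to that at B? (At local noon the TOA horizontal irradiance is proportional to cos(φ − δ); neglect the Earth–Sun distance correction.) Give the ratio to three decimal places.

0.753

A: cos θ_z = cos(-26.3° − (17.5°)) = 0.7218.
B: cos θ_z = cos(9.7° − (-6.8°)) = 0.9588.
Ratio A/B = 0.7218 / 0.9588 = 0.7528.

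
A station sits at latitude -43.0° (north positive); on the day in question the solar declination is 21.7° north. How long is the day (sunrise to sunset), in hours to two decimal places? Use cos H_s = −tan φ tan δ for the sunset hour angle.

9.10 hours

cos H_s = −tan(-43.0°) · tan(21.7°) = 0.3711, so H_s = arccos(0.3711) = 68.22°.
Day length = 2 H_s / 15° h⁻¹ = 136.44° / 15 = 9.096 h.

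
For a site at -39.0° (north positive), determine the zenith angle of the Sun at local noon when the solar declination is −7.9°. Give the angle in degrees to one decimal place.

At local solar noon the hour angle is zero, so the zenith angle is |φ − δ| = |-39.0° − (-7.9°)| = 31.1°.

31.1°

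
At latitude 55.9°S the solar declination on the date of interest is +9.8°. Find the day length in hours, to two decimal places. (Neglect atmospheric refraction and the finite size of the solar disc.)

−tan φ tan δ = −(-1.4770)(0.1727) = 0.2551; H_s = arccos(0.2551) = 75.22°.
Day length = 2 H_s / 15° h⁻¹ = 150.44° / 15 = 10.029 h.

10.03 hours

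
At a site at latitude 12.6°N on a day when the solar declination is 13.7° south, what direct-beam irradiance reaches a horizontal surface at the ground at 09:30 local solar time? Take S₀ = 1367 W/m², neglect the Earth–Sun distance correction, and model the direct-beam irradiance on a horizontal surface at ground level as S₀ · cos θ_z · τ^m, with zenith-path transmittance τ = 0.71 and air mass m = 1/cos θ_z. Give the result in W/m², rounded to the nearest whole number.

Hour angle H = 15° × (9.5 − 12) = -37.50°.
cos θ_z = sin(12.6°) sin(-13.7°) + cos(12.6°) cos(-13.7°) cos(-37.50°) = -0.0517 + 0.7522 = 0.7005.
Air mass m = 1/cos θ_z = 1/0.7005 = 1.428; τ^m = 0.71^1.428 = 0.6132.
Surface direct beam = 1367 × 0.7005 × 0.6132 = 587.19 W/m².

587 W/m²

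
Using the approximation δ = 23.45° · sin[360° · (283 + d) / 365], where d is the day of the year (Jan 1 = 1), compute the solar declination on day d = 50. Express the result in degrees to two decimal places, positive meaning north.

-12.27°

360 × (283 + 50) / 365 = 328.438°; sin(328.438°) = -0.5234.
δ = 23.45 × -0.5234 = -12.274° ≈ -12.27°.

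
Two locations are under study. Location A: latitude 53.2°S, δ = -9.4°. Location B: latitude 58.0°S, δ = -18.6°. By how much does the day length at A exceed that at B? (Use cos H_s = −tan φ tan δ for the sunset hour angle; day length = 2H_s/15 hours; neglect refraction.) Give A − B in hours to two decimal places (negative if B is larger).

A: H_s = arccos(−tan -53.2° · tan -9.4°) = 102.79°, so 2H_s/15 = 13.7053 h.
B: H_s = arccos(−tan -58.0° · tan -18.6°) = 122.59°, so 2H_s/15 = 16.3453 h.
A − B = 13.7053 − 16.3453 = -2.6400 h.

-2.64 h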